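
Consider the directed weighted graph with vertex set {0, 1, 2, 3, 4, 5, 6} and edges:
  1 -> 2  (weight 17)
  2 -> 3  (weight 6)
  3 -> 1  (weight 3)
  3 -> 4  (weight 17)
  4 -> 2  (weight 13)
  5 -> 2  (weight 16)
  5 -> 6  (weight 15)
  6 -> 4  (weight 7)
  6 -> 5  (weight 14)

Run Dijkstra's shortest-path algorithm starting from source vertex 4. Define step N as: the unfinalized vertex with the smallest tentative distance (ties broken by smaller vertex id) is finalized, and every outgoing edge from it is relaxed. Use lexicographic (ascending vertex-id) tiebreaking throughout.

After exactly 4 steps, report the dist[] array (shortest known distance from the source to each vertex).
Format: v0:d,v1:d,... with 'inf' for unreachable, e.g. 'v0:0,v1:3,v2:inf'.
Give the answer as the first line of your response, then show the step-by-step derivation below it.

v0:inf,v1:22,v2:13,v3:19,v4:0,v5:inf,v6:inf

step 1: dist = v0:inf,v1:inf,v2:13,v3:inf,v4:0,v5:inf,v6:inf
step 2: dist = v0:inf,v1:inf,v2:13,v3:19,v4:0,v5:inf,v6:inf
step 3: dist = v0:inf,v1:22,v2:13,v3:19,v4:0,v5:inf,v6:inf
step 4: dist = v0:inf,v1:22,v2:13,v3:19,v4:0,v5:inf,v6:inf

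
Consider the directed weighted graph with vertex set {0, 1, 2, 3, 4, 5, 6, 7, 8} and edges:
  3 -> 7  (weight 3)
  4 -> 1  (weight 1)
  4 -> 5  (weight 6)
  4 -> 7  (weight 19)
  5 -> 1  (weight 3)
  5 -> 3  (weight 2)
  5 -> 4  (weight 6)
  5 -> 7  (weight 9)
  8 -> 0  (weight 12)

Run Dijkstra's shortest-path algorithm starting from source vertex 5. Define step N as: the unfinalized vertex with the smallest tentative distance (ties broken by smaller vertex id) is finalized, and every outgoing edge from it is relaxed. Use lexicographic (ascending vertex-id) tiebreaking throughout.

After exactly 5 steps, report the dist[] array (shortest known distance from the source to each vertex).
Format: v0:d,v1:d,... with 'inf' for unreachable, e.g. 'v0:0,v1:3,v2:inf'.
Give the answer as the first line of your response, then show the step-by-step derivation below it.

v0:inf,v1:3,v2:inf,v3:2,v4:6,v5:0,v6:inf,v7:5,v8:inf

step 1: dist = v0:inf,v1:3,v2:inf,v3:2,v4:6,v5:0,v6:inf,v7:9,v8:inf
step 2: dist = v0:inf,v1:3,v2:inf,v3:2,v4:6,v5:0,v6:inf,v7:5,v8:inf
step 3: dist = v0:inf,v1:3,v2:inf,v3:2,v4:6,v5:0,v6:inf,v7:5,v8:inf
step 4: dist = v0:inf,v1:3,v2:inf,v3:2,v4:6,v5:0,v6:inf,v7:5,v8:inf
step 5: dist = v0:inf,v1:3,v2:inf,v3:2,v4:6,v5:0,v6:inf,v7:5,v8:inf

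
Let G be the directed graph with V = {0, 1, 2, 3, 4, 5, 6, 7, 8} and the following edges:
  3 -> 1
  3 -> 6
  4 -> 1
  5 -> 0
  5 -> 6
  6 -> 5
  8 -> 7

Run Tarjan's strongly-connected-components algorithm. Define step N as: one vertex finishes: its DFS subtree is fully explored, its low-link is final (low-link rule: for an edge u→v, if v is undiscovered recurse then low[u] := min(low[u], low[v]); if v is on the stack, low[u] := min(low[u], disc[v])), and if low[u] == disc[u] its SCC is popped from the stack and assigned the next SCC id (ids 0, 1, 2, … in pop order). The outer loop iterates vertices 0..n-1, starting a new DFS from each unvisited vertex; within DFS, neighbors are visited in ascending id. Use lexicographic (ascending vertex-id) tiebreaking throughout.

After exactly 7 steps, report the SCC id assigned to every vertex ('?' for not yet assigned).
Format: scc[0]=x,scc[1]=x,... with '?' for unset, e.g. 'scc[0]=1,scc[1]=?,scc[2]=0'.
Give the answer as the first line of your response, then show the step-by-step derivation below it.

scc[0]=0,scc[1]=1,scc[2]=2,scc[3]=4,scc[4]=5,scc[5]=3,scc[6]=3,scc[7]=?,scc[8]=?

step 1: low=(low[0]=0,low[1]=?,low[2]=?,low[3]=?,low[4]=?,low[5]=?,low[6]=?,low[7]=?,low[8]=?); scc=(scc[0]=0,scc[1]=?,scc[2]=?,scc[3]=?,scc[4]=?,scc[5]=?,scc[6]=?,scc[7]=?,scc[8]=?)
step 2: low=(low[0]=0,low[1]=1,low[2]=?,low[3]=?,low[4]=?,low[5]=?,low[6]=?,low[7]=?,low[8]=?); scc=(scc[0]=0,scc[1]=1,scc[2]=?,scc[3]=?,scc[4]=?,scc[5]=?,scc[6]=?,scc[7]=?,scc[8]=?)
step 3: low=(low[0]=0,low[1]=1,low[2]=2,low[3]=?,low[4]=?,low[5]=?,low[6]=?,low[7]=?,low[8]=?); scc=(scc[0]=0,scc[1]=1,scc[2]=2,scc[3]=?,scc[4]=?,scc[5]=?,scc[6]=?,scc[7]=?,scc[8]=?)
step 4: low=(low[0]=0,low[1]=1,low[2]=2,low[3]=3,low[4]=?,low[5]=4,low[6]=4,low[7]=?,low[8]=?); scc=(scc[0]=0,scc[1]=1,scc[2]=2,scc[3]=?,scc[4]=?,scc[5]=?,scc[6]=?,scc[7]=?,scc[8]=?)
step 5: low=(low[0]=0,low[1]=1,low[2]=2,low[3]=3,low[4]=?,low[5]=4,low[6]=4,low[7]=?,low[8]=?); scc=(scc[0]=0,scc[1]=1,scc[2]=2,scc[3]=?,scc[4]=?,scc[5]=3,scc[6]=3,scc[7]=?,scc[8]=?)
step 6: low=(low[0]=0,low[1]=1,low[2]=2,low[3]=3,low[4]=?,low[5]=4,low[6]=4,low[7]=?,low[8]=?); scc=(scc[0]=0,scc[1]=1,scc[2]=2,scc[3]=4,scc[4]=?,scc[5]=3,scc[6]=3,scc[7]=?,scc[8]=?)
step 7: low=(low[0]=0,low[1]=1,low[2]=2,low[3]=3,low[4]=6,low[5]=4,low[6]=4,low[7]=?,low[8]=?); scc=(scc[0]=0,scc[1]=1,scc[2]=2,scc[3]=4,scc[4]=5,scc[5]=3,scc[6]=3,scc[7]=?,scc[8]=?)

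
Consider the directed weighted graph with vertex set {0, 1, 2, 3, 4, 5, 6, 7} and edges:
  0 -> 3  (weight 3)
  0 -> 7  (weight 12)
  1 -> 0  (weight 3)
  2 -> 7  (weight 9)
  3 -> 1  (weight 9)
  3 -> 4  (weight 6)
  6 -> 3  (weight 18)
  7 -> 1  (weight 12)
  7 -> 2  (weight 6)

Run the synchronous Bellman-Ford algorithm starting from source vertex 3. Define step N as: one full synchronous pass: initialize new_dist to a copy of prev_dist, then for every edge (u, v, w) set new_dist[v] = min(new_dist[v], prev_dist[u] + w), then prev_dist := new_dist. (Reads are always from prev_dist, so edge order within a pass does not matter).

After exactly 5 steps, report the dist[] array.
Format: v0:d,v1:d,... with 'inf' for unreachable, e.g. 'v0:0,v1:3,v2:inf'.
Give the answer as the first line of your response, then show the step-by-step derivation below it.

v0:12,v1:9,v2:30,v3:0,v4:6,v5:inf,v6:inf,v7:24

step 1: dist = v0:inf,v1:9,v2:inf,v3:0,v4:6,v5:inf,v6:inf,v7:inf
step 2: dist = v0:12,v1:9,v2:inf,v3:0,v4:6,v5:inf,v6:inf,v7:inf
step 3: dist = v0:12,v1:9,v2:inf,v3:0,v4:6,v5:inf,v6:inf,v7:24
step 4: dist = v0:12,v1:9,v2:30,v3:0,v4:6,v5:inf,v6:inf,v7:24
step 5: dist = v0:12,v1:9,v2:30,v3:0,v4:6,v5:inf,v6:inf,v7:24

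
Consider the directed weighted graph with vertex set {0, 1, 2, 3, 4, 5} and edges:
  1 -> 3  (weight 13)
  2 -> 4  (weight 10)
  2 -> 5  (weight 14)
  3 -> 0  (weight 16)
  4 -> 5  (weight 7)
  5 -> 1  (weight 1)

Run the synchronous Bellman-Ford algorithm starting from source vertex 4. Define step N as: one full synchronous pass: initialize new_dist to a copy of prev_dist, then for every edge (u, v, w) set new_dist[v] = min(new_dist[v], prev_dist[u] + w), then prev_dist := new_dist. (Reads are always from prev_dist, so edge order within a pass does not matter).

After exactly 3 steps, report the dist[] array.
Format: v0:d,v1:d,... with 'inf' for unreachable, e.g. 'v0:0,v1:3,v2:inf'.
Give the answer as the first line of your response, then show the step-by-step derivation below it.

v0:inf,v1:8,v2:inf,v3:21,v4:0,v5:7

step 1: dist = v0:inf,v1:inf,v2:inf,v3:inf,v4:0,v5:7
step 2: dist = v0:inf,v1:8,v2:inf,v3:inf,v4:0,v5:7
step 3: dist = v0:inf,v1:8,v2:inf,v3:21,v4:0,v5:7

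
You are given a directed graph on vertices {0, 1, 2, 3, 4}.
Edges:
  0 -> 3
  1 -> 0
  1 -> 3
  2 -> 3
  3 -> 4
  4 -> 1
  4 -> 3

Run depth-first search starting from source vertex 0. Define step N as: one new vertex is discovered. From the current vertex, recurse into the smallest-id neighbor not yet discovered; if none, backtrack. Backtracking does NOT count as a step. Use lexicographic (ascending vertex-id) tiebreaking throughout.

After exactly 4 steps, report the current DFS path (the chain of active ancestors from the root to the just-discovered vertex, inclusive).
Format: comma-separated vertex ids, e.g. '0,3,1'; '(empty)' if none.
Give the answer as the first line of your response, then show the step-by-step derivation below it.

0,3,4,1

step 1: discover 0; path=0; order=0
step 2: discover 3; path=0>3; order=0,3
step 3: discover 4; path=0>3>4; order=0,3,4
step 4: discover 1; path=0>3>4>1; order=0,3,4,1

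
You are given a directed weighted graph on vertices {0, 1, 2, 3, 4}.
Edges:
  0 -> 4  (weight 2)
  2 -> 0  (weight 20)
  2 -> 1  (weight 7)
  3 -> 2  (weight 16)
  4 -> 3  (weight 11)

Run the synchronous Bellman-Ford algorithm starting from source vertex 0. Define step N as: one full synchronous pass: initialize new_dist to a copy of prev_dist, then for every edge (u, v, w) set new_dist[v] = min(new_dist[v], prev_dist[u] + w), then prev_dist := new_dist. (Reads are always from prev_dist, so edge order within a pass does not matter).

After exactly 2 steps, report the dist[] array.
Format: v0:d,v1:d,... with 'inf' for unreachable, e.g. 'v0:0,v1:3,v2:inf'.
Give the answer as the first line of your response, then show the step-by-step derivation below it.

v0:0,v1:inf,v2:inf,v3:13,v4:2

step 1: dist = v0:0,v1:inf,v2:inf,v3:inf,v4:2
step 2: dist = v0:0,v1:inf,v2:inf,v3:13,v4:2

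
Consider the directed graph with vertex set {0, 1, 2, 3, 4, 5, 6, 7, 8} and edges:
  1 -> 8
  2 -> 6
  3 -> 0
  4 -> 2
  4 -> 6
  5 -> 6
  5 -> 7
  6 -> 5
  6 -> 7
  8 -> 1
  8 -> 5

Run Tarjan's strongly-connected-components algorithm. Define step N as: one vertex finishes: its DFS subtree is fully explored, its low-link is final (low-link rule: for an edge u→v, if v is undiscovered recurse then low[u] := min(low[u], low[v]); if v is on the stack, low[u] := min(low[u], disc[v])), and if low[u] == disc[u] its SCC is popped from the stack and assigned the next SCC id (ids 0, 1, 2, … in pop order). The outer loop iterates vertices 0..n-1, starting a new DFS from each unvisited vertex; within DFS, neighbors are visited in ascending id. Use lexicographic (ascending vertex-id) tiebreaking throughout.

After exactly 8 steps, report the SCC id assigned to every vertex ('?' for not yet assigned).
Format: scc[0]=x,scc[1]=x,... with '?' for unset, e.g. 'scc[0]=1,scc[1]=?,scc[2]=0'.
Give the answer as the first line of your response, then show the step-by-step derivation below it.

scc[0]=0,scc[1]=3,scc[2]=4,scc[3]=5,scc[4]=?,scc[5]=2,scc[6]=2,scc[7]=1,scc[8]=3

step 1: low=(low[0]=0,low[1]=?,low[2]=?,low[3]=?,low[4]=?,low[5]=?,low[6]=?,low[7]=?,low[8]=?); scc=(scc[0]=0,scc[1]=?,scc[2]=?,scc[3]=?,scc[4]=?,scc[5]=?,scc[6]=?,scc[7]=?,scc[8]=?)
step 2: low=(low[0]=0,low[1]=1,low[2]=?,low[3]=?,low[4]=?,low[5]=3,low[6]=3,low[7]=5,low[8]=1); scc=(scc[0]=0,scc[1]=?,scc[2]=?,scc[3]=?,scc[4]=?,scc[5]=?,scc[6]=?,scc[7]=1,scc[8]=?)
step 3: low=(low[0]=0,low[1]=1,low[2]=?,low[3]=?,low[4]=?,low[5]=3,low[6]=3,low[7]=5,low[8]=1); scc=(scc[0]=0,scc[1]=?,scc[2]=?,scc[3]=?,scc[4]=?,scc[5]=?,scc[6]=?,scc[7]=1,scc[8]=?)
step 4: low=(low[0]=0,low[1]=1,low[2]=?,low[3]=?,low[4]=?,low[5]=3,low[6]=3,low[7]=5,low[8]=1); scc=(scc[0]=0,scc[1]=?,scc[2]=?,scc[3]=?,scc[4]=?,scc[5]=2,scc[6]=2,scc[7]=1,scc[8]=?)
step 5: low=(low[0]=0,low[1]=1,low[2]=?,low[3]=?,low[4]=?,low[5]=3,low[6]=3,low[7]=5,low[8]=1); scc=(scc[0]=0,scc[1]=?,scc[2]=?,scc[3]=?,scc[4]=?,scc[5]=2,scc[6]=2,scc[7]=1,scc[8]=?)
step 6: low=(low[0]=0,low[1]=1,low[2]=?,low[3]=?,low[4]=?,low[5]=3,low[6]=3,low[7]=5,low[8]=1); scc=(scc[0]=0,scc[1]=3,scc[2]=?,scc[3]=?,scc[4]=?,scc[5]=2,scc[6]=2,scc[7]=1,scc[8]=3)
step 7: low=(low[0]=0,low[1]=1,low[2]=6,low[3]=?,low[4]=?,low[5]=3,low[6]=3,low[7]=5,low[8]=1); scc=(scc[0]=0,scc[1]=3,scc[2]=4,scc[3]=?,scc[4]=?,scc[5]=2,scc[6]=2,scc[7]=1,scc[8]=3)
step 8: low=(low[0]=0,low[1]=1,low[2]=6,low[3]=7,low[4]=?,low[5]=3,low[6]=3,low[7]=5,low[8]=1); scc=(scc[0]=0,scc[1]=3,scc[2]=4,scc[3]=5,scc[4]=?,scc[5]=2,scc[6]=2,scc[7]=1,scc[8]=3)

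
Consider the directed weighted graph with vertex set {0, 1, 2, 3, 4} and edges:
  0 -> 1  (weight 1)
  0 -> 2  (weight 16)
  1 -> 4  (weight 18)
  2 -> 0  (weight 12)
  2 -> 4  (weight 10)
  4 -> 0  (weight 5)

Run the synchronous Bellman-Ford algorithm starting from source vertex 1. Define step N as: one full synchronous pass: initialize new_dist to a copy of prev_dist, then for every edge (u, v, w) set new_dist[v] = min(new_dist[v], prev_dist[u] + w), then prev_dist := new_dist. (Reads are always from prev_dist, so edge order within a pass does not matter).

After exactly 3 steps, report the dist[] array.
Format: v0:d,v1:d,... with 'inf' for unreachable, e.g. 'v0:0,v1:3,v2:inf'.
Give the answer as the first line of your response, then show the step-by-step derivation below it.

v0:23,v1:0,v2:39,v3:inf,v4:18

step 1: dist = v0:inf,v1:0,v2:inf,v3:inf,v4:18
step 2: dist = v0:23,v1:0,v2:inf,v3:inf,v4:18
step 3: dist = v0:23,v1:0,v2:39,v3:inf,v4:18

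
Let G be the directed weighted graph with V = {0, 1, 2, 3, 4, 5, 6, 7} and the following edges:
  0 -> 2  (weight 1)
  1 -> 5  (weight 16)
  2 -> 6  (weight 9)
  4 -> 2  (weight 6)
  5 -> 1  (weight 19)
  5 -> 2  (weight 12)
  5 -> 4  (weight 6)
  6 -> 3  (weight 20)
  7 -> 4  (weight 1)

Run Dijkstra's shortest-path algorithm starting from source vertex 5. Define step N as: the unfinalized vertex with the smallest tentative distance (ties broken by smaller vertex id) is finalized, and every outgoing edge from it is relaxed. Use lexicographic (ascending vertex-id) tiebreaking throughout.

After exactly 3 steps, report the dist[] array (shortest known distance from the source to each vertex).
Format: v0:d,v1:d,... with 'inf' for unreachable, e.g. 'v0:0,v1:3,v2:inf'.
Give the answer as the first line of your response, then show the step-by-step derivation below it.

v0:inf,v1:19,v2:12,v3:inf,v4:6,v5:0,v6:21,v7:inf

step 1: dist = v0:inf,v1:19,v2:12,v3:inf,v4:6,v5:0,v6:inf,v7:inf
step 2: dist = v0:inf,v1:19,v2:12,v3:inf,v4:6,v5:0,v6:inf,v7:inf
step 3: dist = v0:inf,v1:19,v2:12,v3:inf,v4:6,v5:0,v6:21,v7:inf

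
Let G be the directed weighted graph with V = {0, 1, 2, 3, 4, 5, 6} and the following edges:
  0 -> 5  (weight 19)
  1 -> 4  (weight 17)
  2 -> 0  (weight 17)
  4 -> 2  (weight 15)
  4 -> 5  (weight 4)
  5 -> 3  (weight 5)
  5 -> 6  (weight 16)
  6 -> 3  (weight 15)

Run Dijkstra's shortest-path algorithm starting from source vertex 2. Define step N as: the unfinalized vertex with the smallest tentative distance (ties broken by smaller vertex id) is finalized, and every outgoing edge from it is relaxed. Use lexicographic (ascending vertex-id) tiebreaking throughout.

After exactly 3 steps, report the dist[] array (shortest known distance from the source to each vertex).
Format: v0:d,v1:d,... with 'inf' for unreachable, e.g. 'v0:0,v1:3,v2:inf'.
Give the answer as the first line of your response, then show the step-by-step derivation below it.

v0:17,v1:inf,v2:0,v3:41,v4:inf,v5:36,v6:52

step 1: dist = v0:17,v1:inf,v2:0,v3:inf,v4:inf,v5:inf,v6:inf
step 2: dist = v0:17,v1:inf,v2:0,v3:inf,v4:inf,v5:36,v6:inf
step 3: dist = v0:17,v1:inf,v2:0,v3:41,v4:inf,v5:36,v6:52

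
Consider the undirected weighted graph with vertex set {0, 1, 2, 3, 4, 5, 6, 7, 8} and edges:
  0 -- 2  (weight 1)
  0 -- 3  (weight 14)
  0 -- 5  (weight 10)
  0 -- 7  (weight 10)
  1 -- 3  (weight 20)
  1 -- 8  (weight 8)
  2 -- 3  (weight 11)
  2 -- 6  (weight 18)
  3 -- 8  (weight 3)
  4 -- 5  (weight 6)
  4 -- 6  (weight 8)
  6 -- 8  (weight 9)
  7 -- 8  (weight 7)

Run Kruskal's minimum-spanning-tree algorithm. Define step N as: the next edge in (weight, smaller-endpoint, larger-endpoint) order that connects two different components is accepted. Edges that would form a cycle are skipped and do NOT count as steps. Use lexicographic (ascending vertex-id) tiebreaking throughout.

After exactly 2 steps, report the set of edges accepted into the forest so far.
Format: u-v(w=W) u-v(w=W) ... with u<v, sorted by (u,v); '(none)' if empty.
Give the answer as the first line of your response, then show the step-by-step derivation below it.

0-2(w=1) 3-8(w=3)

step 1: add edge 0-2 (w=1); MST = {0-2(w=1)}
step 2: add edge 3-8 (w=3); MST = {0-2(w=1) 3-8(w=3)}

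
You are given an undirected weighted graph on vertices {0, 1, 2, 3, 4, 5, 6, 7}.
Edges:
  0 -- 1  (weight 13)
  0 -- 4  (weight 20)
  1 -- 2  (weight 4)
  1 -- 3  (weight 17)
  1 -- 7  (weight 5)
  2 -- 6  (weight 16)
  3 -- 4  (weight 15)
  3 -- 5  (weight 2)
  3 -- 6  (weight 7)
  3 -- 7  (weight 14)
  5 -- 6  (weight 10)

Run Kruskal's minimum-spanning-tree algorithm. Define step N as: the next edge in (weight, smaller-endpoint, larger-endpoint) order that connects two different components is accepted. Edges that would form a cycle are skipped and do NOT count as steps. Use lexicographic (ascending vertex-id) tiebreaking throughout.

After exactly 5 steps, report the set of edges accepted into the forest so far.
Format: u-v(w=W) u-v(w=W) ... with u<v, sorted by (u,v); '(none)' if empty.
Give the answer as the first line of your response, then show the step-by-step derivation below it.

0-1(w=13) 1-2(w=4) 1-7(w=5) 3-5(w=2) 3-6(w=7)

step 1: add edge 3-5 (w=2); MST = {3-5(w=2)}
step 2: add edge 1-2 (w=4); MST = {1-2(w=4) 3-5(w=2)}
step 3: add edge 1-7 (w=5); MST = {1-2(w=4) 1-7(w=5) 3-5(w=2)}
step 4: add edge 3-6 (w=7); MST = {1-2(w=4) 1-7(w=5) 3-5(w=2) 3-6(w=7)}
step 5: add edge 0-1 (w=13); MST = {0-1(w=13) 1-2(w=4) 1-7(w=5) 3-5(w=2) 3-6(w=7)}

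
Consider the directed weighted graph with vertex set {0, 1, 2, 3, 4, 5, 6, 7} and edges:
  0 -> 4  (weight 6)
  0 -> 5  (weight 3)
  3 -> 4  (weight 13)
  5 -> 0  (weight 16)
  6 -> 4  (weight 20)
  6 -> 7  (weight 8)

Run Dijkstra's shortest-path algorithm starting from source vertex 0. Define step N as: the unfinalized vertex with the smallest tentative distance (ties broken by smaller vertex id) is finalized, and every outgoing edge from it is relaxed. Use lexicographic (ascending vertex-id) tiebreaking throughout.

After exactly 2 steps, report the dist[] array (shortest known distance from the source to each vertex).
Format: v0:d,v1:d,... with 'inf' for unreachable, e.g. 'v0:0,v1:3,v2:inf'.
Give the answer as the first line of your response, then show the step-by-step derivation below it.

v0:0,v1:inf,v2:inf,v3:inf,v4:6,v5:3,v6:inf,v7:inf

step 1: dist = v0:0,v1:inf,v2:inf,v3:inf,v4:6,v5:3,v6:inf,v7:inf
step 2: dist = v0:0,v1:inf,v2:inf,v3:inf,v4:6,v5:3,v6:inf,v7:inf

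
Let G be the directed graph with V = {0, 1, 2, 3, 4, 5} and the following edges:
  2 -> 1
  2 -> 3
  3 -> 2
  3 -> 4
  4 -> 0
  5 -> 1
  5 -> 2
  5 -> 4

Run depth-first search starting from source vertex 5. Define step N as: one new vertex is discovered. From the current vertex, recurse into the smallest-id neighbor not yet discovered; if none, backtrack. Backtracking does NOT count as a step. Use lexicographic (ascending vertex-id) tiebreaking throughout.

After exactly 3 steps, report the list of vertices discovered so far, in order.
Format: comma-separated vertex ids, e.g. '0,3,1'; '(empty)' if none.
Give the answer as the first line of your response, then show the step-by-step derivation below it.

5,1,2

step 1: discover 5; path=5; order=5
step 2: discover 1; path=5>1; order=5,1
step 3: discover 2; path=5>2; order=5,1,2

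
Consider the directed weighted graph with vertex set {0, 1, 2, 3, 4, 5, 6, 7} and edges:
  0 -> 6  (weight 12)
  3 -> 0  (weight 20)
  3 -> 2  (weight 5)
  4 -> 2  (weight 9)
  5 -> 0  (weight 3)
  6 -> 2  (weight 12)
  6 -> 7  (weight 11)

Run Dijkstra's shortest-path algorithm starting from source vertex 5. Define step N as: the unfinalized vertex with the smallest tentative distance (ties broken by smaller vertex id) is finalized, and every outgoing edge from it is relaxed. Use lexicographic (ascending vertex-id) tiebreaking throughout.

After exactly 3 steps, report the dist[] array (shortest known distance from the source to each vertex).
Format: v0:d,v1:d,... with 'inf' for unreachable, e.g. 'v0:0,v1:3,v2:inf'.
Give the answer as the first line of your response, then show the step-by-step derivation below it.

v0:3,v1:inf,v2:27,v3:inf,v4:inf,v5:0,v6:15,v7:26

step 1: dist = v0:3,v1:inf,v2:inf,v3:inf,v4:inf,v5:0,v6:inf,v7:inf
step 2: dist = v0:3,v1:inf,v2:inf,v3:inf,v4:inf,v5:0,v6:15,v7:inf
step 3: dist = v0:3,v1:inf,v2:27,v3:inf,v4:inf,v5:0,v6:15,v7:26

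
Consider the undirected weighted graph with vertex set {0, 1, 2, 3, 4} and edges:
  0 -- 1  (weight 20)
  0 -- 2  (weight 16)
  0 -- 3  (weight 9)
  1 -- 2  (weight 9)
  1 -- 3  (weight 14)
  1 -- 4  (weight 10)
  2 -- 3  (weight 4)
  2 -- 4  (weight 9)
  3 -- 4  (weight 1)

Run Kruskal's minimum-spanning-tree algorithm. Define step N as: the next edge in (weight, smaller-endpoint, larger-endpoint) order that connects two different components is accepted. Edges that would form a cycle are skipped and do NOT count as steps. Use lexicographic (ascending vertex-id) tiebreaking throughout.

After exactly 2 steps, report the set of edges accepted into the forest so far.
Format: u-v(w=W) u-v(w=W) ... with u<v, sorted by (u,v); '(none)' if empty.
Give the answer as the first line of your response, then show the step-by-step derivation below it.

2-3(w=4) 3-4(w=1)

step 1: add edge 3-4 (w=1); MST = {3-4(w=1)}
step 2: add edge 2-3 (w=4); MST = {2-3(w=4) 3-4(w=1)}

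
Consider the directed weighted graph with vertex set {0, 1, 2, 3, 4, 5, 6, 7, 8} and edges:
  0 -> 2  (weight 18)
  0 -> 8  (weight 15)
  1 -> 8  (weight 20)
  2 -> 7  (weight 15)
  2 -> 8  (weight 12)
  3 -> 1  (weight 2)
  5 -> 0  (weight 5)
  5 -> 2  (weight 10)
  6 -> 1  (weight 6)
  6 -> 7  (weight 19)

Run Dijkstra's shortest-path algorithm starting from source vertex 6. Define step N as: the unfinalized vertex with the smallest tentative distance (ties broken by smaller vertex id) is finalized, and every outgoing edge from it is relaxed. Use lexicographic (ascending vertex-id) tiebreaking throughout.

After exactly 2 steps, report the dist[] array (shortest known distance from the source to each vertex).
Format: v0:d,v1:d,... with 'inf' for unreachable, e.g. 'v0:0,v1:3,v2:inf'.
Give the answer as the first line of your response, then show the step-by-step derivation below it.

v0:inf,v1:6,v2:inf,v3:inf,v4:inf,v5:inf,v6:0,v7:19,v8:26

step 1: dist = v0:inf,v1:6,v2:inf,v3:inf,v4:inf,v5:inf,v6:0,v7:19,v8:inf
step 2: dist = v0:inf,v1:6,v2:inf,v3:inf,v4:inf,v5:inf,v6:0,v7:19,v8:26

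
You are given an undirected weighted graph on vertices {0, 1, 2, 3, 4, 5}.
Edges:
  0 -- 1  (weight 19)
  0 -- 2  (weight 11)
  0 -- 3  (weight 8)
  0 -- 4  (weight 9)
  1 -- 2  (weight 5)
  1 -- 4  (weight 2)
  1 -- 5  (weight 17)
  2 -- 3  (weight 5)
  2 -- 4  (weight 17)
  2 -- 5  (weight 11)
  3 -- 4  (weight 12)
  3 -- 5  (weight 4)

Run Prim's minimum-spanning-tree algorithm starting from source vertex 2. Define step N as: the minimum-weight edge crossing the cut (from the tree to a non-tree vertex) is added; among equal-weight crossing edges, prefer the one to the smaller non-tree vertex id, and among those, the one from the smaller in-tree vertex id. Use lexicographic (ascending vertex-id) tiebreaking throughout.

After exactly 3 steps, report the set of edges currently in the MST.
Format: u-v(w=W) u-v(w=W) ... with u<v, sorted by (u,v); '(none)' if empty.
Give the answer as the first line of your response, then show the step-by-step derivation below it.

1-2(w=5) 1-4(w=2) 2-3(w=5)

step 1: add edge 1-2 (w=5); MST = {1-2(w=5)}
step 2: add edge 1-4 (w=2); MST = {1-2(w=5) 1-4(w=2)}
step 3: add edge 2-3 (w=5); MST = {1-2(w=5) 1-4(w=2) 2-3(w=5)}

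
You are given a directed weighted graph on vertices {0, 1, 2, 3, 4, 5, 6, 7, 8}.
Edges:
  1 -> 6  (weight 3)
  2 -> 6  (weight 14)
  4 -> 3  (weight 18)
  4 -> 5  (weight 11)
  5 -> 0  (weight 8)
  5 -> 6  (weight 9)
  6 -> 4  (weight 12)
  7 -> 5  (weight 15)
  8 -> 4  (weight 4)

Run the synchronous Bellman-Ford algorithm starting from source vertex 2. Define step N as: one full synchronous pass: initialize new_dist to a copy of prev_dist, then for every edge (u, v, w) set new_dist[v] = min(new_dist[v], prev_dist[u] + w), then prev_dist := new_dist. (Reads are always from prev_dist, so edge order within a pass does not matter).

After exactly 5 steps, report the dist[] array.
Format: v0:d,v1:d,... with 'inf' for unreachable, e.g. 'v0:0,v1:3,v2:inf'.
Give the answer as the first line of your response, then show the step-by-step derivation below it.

v0:45,v1:inf,v2:0,v3:44,v4:26,v5:37,v6:14,v7:inf,v8:inf

step 1: dist = v0:inf,v1:inf,v2:0,v3:inf,v4:inf,v5:inf,v6:14,v7:inf,v8:inf
step 2: dist = v0:inf,v1:inf,v2:0,v3:inf,v4:26,v5:inf,v6:14,v7:inf,v8:inf
step 3: dist = v0:inf,v1:inf,v2:0,v3:44,v4:26,v5:37,v6:14,v7:inf,v8:inf
step 4: dist = v0:45,v1:inf,v2:0,v3:44,v4:26,v5:37,v6:14,v7:inf,v8:inf
step 5: dist = v0:45,v1:inf,v2:0,v3:44,v4:26,v5:37,v6:14,v7:inf,v8:inf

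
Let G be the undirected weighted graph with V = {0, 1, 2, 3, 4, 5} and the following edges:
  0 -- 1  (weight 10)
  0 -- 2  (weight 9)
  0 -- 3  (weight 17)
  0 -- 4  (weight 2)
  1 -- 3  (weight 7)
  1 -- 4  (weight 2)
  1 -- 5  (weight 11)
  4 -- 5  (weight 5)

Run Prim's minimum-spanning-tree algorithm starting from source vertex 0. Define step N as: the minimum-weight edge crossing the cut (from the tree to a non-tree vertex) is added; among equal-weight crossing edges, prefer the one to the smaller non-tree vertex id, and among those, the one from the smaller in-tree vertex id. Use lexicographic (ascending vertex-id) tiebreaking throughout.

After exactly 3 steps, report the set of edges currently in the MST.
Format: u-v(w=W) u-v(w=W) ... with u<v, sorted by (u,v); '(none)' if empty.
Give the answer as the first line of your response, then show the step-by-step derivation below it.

0-4(w=2) 1-4(w=2) 4-5(w=5)

step 1: add edge 0-4 (w=2); MST = {0-4(w=2)}
step 2: add edge 1-4 (w=2); MST = {0-4(w=2) 1-4(w=2)}
step 3: add edge 4-5 (w=5); MST = {0-4(w=2) 1-4(w=2) 4-5(w=5)}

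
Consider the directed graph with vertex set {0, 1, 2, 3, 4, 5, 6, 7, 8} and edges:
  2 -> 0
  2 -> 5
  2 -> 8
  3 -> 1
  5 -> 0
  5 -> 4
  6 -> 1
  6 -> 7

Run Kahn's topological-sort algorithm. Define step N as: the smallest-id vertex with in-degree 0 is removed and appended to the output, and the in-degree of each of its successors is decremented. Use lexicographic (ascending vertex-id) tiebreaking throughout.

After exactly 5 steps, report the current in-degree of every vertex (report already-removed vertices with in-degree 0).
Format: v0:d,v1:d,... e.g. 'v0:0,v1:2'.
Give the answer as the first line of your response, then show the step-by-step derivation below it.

v0:0,v1:1,v2:0,v3:0,v4:0,v5:0,v6:0,v7:1,v8:0

step 1: output 2; order=[2]; indeg=(1,2,0,0,1,0,0,1,0)
step 2: output 3; order=[2,3]; indeg=(1,1,0,0,1,0,0,1,0)
step 3: output 5; order=[2,3,5]; indeg=(0,1,0,0,0,0,0,1,0)
step 4: output 0; order=[2,3,5,0]; indeg=(0,1,0,0,0,0,0,1,0)
step 5: output 4; order=[2,3,5,0,4]; indeg=(0,1,0,0,0,0,0,1,0)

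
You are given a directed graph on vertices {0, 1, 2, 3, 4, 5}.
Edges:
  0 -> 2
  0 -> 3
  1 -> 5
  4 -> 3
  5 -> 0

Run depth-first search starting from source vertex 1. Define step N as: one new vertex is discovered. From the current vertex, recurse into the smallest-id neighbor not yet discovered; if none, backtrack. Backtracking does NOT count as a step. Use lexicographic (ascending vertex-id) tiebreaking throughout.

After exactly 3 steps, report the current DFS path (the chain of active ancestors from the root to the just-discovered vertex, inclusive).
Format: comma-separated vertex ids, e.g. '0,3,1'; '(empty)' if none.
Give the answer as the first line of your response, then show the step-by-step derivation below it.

1,5,0

step 1: discover 1; path=1; order=1
step 2: discover 5; path=1>5; order=1,5
step 3: discover 0; path=1>5>0; order=1,5,0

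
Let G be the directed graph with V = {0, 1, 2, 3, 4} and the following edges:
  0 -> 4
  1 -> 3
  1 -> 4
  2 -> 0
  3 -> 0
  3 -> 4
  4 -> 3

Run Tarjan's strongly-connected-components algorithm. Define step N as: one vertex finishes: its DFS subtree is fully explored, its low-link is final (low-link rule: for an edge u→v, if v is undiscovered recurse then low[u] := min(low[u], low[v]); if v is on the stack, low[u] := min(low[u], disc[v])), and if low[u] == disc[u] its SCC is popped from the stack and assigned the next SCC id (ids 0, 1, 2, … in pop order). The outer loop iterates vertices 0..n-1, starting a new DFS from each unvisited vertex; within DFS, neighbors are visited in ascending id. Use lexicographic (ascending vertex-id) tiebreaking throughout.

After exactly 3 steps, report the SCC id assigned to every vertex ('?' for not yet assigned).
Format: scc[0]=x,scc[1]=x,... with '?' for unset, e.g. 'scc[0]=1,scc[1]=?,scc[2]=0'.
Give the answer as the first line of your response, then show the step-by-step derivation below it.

scc[0]=0,scc[1]=?,scc[2]=?,scc[3]=0,scc[4]=0

step 1: low=(low[0]=0,low[1]=?,low[2]=?,low[3]=0,low[4]=1); scc=(scc[0]=?,scc[1]=?,scc[2]=?,scc[3]=?,scc[4]=?)
step 2: low=(low[0]=0,low[1]=?,low[2]=?,low[3]=0,low[4]=0); scc=(scc[0]=?,scc[1]=?,scc[2]=?,scc[3]=?,scc[4]=?)
step 3: low=(low[0]=0,low[1]=?,low[2]=?,low[3]=0,low[4]=0); scc=(scc[0]=0,scc[1]=?,scc[2]=?,scc[3]=0,scc[4]=0)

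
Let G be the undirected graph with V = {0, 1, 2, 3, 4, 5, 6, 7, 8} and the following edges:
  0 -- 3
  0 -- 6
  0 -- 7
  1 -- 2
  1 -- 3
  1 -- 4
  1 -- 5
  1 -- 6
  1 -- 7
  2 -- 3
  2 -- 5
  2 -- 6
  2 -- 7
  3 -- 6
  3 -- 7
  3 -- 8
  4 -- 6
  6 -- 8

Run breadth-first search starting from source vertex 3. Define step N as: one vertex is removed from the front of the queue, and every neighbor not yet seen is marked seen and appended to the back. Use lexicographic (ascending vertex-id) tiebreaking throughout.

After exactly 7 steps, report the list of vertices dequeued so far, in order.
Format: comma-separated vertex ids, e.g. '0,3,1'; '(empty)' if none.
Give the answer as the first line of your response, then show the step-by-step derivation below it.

3,0,1,2,6,7,8

step 1: dequeue 3; queue=[0,1,2,6,7,8]; order=3
step 2: dequeue 0; queue=[1,2,6,7,8]; order=3,0
step 3: dequeue 1; queue=[2,6,7,8,4,5]; order=3,0,1
step 4: dequeue 2; queue=[6,7,8,4,5]; order=3,0,1,2
step 5: dequeue 6; queue=[7,8,4,5]; order=3,0,1,2,6
step 6: dequeue 7; queue=[8,4,5]; order=3,0,1,2,6,7
step 7: dequeue 8; queue=[4,5]; order=3,0,1,2,6,7,8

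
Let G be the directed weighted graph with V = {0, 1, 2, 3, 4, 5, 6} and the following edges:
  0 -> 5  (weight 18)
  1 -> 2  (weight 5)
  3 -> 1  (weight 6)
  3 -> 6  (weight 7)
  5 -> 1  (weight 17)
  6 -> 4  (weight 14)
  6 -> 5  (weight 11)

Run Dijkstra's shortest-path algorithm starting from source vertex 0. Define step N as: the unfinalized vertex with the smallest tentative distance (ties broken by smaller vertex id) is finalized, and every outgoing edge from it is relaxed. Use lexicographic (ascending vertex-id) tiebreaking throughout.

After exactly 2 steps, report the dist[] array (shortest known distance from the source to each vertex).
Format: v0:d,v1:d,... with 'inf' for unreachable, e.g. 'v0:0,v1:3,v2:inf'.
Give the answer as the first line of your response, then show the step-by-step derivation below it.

v0:0,v1:35,v2:inf,v3:inf,v4:inf,v5:18,v6:inf

step 1: dist = v0:0,v1:inf,v2:inf,v3:inf,v4:inf,v5:18,v6:inf
step 2: dist = v0:0,v1:35,v2:inf,v3:inf,v4:inf,v5:18,v6:inf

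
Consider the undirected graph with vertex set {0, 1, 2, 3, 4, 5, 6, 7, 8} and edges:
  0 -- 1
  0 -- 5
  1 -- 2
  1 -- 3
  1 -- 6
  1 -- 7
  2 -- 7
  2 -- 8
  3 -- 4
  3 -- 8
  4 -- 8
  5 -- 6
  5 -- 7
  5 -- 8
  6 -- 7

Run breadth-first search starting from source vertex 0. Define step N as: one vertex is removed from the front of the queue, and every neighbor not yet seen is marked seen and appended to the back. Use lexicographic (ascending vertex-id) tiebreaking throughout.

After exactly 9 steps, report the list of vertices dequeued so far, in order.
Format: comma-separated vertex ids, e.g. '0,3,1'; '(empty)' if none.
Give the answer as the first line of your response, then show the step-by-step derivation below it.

0,1,5,2,3,6,7,8,4

step 1: dequeue 0; queue=[1,5]; order=0
step 2: dequeue 1; queue=[5,2,3,6,7]; order=0,1
step 3: dequeue 5; queue=[2,3,6,7,8]; order=0,1,5
step 4: dequeue 2; queue=[3,6,7,8]; order=0,1,5,2
step 5: dequeue 3; queue=[6,7,8,4]; order=0,1,5,2,3
step 6: dequeue 6; queue=[7,8,4]; order=0,1,5,2,3,6
step 7: dequeue 7; queue=[8,4]; order=0,1,5,2,3,6,7
step 8: dequeue 8; queue=[4]; order=0,1,5,2,3,6,7,8
step 9: dequeue 4; queue=[(empty)]; order=0,1,5,2,3,6,7,8,4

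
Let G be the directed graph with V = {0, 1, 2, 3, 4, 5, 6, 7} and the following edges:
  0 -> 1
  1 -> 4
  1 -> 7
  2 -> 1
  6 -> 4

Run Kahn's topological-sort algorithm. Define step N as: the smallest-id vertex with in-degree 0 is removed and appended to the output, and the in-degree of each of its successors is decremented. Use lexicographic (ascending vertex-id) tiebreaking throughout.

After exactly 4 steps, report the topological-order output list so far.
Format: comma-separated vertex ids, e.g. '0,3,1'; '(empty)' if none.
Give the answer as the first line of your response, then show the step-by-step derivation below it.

0,2,1,3

step 1: output 0; order=[0]; indeg=(0,1,0,0,2,0,0,1)
step 2: output 2; order=[0,2]; indeg=(0,0,0,0,2,0,0,1)
step 3: output 1; order=[0,2,1]; indeg=(0,0,0,0,1,0,0,0)
step 4: output 3; order=[0,2,1,3]; indeg=(0,0,0,0,1,0,0,0)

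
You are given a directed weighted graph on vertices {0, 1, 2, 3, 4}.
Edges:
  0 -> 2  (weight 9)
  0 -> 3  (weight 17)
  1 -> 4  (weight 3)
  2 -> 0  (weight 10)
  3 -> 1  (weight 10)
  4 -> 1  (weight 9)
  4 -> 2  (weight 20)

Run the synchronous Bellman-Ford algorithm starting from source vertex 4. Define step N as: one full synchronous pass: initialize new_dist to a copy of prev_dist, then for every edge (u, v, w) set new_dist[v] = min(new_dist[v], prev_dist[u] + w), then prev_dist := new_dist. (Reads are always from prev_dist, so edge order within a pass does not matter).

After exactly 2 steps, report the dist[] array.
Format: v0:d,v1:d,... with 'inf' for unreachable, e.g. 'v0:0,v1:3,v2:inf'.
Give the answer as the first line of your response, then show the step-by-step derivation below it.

v0:30,v1:9,v2:20,v3:inf,v4:0

step 1: dist = v0:inf,v1:9,v2:20,v3:inf,v4:0
step 2: dist = v0:30,v1:9,v2:20,v3:inf,v4:0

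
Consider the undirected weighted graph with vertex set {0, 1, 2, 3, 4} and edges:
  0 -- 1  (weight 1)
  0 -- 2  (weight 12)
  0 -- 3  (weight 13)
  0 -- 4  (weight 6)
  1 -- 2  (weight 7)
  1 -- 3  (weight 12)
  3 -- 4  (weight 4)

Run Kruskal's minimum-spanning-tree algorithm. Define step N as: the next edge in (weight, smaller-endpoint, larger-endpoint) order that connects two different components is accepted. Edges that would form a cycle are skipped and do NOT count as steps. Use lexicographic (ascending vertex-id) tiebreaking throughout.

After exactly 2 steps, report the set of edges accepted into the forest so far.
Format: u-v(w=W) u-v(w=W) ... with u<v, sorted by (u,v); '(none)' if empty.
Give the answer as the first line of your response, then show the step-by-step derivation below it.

0-1(w=1) 3-4(w=4)

step 1: add edge 0-1 (w=1); MST = {0-1(w=1)}
step 2: add edge 3-4 (w=4); MST = {0-1(w=1) 3-4(w=4)}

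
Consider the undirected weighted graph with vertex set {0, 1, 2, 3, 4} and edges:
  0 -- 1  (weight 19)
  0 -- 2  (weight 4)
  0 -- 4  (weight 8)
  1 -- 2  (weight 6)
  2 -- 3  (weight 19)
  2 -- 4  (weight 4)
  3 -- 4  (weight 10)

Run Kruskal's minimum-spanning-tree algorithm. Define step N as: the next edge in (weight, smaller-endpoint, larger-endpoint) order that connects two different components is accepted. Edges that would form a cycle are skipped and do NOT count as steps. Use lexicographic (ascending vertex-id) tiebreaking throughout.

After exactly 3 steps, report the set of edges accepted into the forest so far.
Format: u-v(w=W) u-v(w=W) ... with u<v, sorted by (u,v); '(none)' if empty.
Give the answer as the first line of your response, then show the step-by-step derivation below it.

0-2(w=4) 1-2(w=6) 2-4(w=4)

step 1: add edge 0-2 (w=4); MST = {0-2(w=4)}
step 2: add edge 2-4 (w=4); MST = {0-2(w=4) 2-4(w=4)}
step 3: add edge 1-2 (w=6); MST = {0-2(w=4) 1-2(w=6) 2-4(w=4)}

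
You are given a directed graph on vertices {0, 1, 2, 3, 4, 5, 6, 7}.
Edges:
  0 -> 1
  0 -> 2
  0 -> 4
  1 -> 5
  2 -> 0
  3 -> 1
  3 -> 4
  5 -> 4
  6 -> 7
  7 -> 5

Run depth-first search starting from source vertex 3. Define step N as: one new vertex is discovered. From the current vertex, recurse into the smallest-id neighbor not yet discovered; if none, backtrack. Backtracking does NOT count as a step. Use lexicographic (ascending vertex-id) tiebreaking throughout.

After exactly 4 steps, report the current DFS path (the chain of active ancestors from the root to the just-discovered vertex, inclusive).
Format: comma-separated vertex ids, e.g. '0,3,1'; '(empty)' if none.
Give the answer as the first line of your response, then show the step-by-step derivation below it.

3,1,5,4

step 1: discover 3; path=3; order=3
step 2: discover 1; path=3>1; order=3,1
step 3: discover 5; path=3>1>5; order=3,1,5
step 4: discover 4; path=3>1>5>4; order=3,1,5,4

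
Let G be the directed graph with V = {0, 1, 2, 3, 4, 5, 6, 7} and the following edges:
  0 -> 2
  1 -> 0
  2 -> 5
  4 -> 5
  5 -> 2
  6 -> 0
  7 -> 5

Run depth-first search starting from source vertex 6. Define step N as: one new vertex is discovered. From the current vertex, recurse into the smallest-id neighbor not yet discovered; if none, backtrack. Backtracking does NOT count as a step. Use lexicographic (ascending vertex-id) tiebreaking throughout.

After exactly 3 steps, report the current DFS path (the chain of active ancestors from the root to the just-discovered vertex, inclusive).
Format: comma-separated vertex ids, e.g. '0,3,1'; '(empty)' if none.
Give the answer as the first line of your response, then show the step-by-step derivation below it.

6,0,2

step 1: discover 6; path=6; order=6
step 2: discover 0; path=6>0; order=6,0
step 3: discover 2; path=6>0>2; order=6,0,2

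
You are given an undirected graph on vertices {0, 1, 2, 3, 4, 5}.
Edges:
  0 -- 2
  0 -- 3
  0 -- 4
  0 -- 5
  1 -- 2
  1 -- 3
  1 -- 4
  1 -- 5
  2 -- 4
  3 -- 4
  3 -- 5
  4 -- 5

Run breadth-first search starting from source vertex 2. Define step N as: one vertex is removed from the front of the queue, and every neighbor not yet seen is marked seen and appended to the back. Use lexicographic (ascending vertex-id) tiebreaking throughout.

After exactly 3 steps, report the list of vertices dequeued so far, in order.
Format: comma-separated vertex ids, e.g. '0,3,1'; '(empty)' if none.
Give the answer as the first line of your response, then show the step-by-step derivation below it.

2,0,1

step 1: dequeue 2; queue=[0,1,4]; order=2
step 2: dequeue 0; queue=[1,4,3,5]; order=2,0
step 3: dequeue 1; queue=[4,3,5]; order=2,0,1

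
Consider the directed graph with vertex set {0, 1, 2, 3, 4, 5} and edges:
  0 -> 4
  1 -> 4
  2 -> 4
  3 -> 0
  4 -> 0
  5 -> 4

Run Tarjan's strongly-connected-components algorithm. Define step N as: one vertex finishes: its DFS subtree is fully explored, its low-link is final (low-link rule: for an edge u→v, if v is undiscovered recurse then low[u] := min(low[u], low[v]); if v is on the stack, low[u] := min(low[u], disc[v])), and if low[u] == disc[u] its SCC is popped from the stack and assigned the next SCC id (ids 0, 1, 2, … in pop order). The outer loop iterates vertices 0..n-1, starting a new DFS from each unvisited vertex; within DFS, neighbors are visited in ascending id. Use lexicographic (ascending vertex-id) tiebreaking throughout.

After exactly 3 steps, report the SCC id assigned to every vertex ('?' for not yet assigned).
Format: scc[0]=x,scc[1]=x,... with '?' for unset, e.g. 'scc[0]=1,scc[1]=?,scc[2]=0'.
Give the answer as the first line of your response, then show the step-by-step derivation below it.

scc[0]=0,scc[1]=1,scc[2]=?,scc[3]=?,scc[4]=0,scc[5]=?

step 1: low=(low[0]=0,low[1]=?,low[2]=?,low[3]=?,low[4]=0,low[5]=?); scc=(scc[0]=?,scc[1]=?,scc[2]=?,scc[3]=?,scc[4]=?,scc[5]=?)
step 2: low=(low[0]=0,low[1]=?,low[2]=?,low[3]=?,low[4]=0,low[5]=?); scc=(scc[0]=0,scc[1]=?,scc[2]=?,scc[3]=?,scc[4]=0,scc[5]=?)
step 3: low=(low[0]=0,low[1]=2,low[2]=?,low[3]=?,low[4]=0,low[5]=?); scc=(scc[0]=0,scc[1]=1,scc[2]=?,scc[3]=?,scc[4]=0,scc[5]=?)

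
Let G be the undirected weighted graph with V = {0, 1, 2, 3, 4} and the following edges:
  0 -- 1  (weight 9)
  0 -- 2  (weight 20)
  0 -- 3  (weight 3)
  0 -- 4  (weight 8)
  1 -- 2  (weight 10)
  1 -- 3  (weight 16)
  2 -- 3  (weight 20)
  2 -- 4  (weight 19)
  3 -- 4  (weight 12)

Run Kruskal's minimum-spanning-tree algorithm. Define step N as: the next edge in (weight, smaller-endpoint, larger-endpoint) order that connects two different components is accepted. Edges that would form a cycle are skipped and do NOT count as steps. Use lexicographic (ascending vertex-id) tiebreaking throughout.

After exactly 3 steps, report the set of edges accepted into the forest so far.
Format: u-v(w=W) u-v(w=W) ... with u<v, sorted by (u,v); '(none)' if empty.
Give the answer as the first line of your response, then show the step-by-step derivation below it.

0-1(w=9) 0-3(w=3) 0-4(w=8)

step 1: add edge 0-3 (w=3); MST = {0-3(w=3)}
step 2: add edge 0-4 (w=8); MST = {0-3(w=3) 0-4(w=8)}
step 3: add edge 0-1 (w=9); MST = {0-1(w=9) 0-3(w=3) 0-4(w=8)}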